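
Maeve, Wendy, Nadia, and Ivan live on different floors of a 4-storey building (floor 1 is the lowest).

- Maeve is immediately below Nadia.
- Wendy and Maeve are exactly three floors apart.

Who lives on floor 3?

With clues 1–2, Maeve, Nadia, and Wendy are ruled out for floor 3.
So floor 3 is Ivan.

Ivan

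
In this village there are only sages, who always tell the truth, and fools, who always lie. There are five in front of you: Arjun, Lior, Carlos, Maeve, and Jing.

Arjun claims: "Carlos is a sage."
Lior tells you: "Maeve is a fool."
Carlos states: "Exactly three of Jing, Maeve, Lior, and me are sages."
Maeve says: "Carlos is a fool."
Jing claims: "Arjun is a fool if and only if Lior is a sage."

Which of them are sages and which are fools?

Consider Arjun. Suppose Arjun is a sage.
Then no assignment of the remaining roles makes every statement match its speaker's type — contradiction.
So Arjun is a fool.
Consider Lior. Suppose Lior is a sage.
Then no assignment of the remaining roles makes every statement match its speaker's type — contradiction.
So Lior is a fool.
With that fixed, Jing's statement is false, so Jing is a fool.
With that fixed, Carlos's statement is false, so Carlos is a fool.
With that fixed, Maeve's statement is true, so Maeve is a sage.

Arjun: fool, Lior: fool, Carlos: fool, Maeve: sage, Jing: fool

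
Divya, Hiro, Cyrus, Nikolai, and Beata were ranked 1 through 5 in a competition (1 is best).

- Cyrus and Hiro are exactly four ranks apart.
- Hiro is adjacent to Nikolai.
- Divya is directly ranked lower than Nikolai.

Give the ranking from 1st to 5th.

Hiro, Nikolai, Divya, Beata, Cyrus

From clue 1: Hiro is in {1,5}.
From clues 1–3: Hiro → rank 1, Nikolai → rank 2, Divya → rank 3, Beata → rank 4, Cyrus → rank 5.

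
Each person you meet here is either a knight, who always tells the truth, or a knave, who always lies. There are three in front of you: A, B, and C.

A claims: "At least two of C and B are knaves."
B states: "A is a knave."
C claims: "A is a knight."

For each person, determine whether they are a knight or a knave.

Consider A. Suppose A is a knight.
Then no assignment of the remaining roles makes every statement match its speaker's type — contradiction.
So A is a knave.
With that fixed, B's statement is true, so B is a knight.
With that fixed, C's statement is false, so C is a knave.

A: knave, B: knight, C: knave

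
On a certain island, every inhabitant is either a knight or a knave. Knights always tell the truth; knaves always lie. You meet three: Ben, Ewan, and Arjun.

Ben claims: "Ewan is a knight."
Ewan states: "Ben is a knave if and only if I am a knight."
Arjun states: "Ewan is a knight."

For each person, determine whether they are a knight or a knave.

Ben: knave, Ewan: knave, Arjun: knave

Consider Ben. Suppose Ben is a knight.
Then whichever role Ewan has, Ewan's statement has the wrong truth value — contradiction.
So Ben is a knave.
Consider Ewan. Suppose Ewan is a knight.
Then Ben's statement comes out true, contradicting Ben being a knave.
So Ewan is a knave.
With that fixed, Arjun's statement is false, so Arjun is a knave.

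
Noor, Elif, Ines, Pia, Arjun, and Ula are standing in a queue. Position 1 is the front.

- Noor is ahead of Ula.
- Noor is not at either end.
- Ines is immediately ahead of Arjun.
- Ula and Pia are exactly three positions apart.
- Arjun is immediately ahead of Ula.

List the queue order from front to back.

From clue 1: Noor is in {1,2,3,4,5}.
From clues 1–2: Noor is in {2,3,4,5}.
From clues 1–4: Ines is in {1,4,5}.
From clues 1–5: Elif → position 1, Noor → position 2, Pia → position 3, Ines → position 4, Arjun → position 5, Ula → position 6.

Elif, Noor, Pia, Ines, Arjun, Ula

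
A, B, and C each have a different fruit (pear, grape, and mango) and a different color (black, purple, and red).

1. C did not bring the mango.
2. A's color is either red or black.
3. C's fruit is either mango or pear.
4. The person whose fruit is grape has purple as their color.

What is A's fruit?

With clues 1–3, pear is impossible for A's fruit.
With clues 1–4, grape is impossible for A's fruit.
That leaves mango.

mango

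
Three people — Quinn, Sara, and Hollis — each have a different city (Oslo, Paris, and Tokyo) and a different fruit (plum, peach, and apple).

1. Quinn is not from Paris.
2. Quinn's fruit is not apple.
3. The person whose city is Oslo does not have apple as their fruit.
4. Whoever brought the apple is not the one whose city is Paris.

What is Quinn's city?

Clue 1 rules out Paris for Quinn's city.
With clues 1–4, Tokyo is impossible for Quinn's city.
That leaves Oslo.

Oslo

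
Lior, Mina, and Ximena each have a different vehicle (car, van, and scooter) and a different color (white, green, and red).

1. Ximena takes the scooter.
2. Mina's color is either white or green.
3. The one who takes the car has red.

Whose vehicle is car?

Clue 1 rules out Ximena for the one with vehicle car.
With clues 1–3, Mina is impossible for the one with vehicle car.
That leaves Lior.

Lior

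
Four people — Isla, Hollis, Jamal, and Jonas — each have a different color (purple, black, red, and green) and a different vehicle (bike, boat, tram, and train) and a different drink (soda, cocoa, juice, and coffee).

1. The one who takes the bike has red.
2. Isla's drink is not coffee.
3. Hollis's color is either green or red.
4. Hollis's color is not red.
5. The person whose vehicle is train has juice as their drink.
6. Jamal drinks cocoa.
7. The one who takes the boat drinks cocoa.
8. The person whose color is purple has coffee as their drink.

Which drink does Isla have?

With clues 1–2, coffee is impossible for Isla's drink.
With clues 1–6, cocoa is impossible for Isla's drink.
With clues 1–8, juice is impossible for Isla's drink.
That leaves soda.

soda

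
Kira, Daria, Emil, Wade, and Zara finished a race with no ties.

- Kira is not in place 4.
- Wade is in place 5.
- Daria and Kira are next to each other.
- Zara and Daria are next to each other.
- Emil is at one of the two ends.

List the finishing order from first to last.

Emil, Kira, Daria, Zara, Wade

From clue 1: Kira is in {1,2,3,5}.
From clues 1–2: Wade → place 5.
From clues 1–3: Kira is in {1,2,3}.
From clues 1–4: Daria is in {2,3}.
From clues 1–5: Emil → place 1, Kira → place 2, Daria → place 3, Zara → place 4.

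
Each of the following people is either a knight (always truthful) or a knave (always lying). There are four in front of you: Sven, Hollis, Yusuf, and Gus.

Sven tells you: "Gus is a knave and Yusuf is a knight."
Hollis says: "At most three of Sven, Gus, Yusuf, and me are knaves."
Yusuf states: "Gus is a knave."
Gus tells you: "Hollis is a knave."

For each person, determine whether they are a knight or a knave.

Consider Sven. Suppose Sven is a knave.
Then no assignment of the remaining roles makes every statement match its speaker's type — contradiction.
So Sven is a knight.
With that fixed, Hollis's statement is true, so Hollis is a knight.
With that fixed, Gus's statement is false, so Gus is a knave.
With that fixed, Yusuf's statement is true, so Yusuf is a knight.

Sven: knight, Hollis: knight, Yusuf: knight, Gus: knave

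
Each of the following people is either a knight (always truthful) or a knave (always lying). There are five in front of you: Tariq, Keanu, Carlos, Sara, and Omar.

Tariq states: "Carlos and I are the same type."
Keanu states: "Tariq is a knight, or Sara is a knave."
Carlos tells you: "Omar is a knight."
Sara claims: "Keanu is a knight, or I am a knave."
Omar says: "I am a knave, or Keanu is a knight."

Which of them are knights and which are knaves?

Tariq: knight, Keanu: knight, Carlos: knight, Sara: knight, Omar: knight

Consider Tariq. Suppose Tariq is a knave.
Then no assignment of the remaining roles makes every statement match its speaker's type — contradiction.
So Tariq is a knight.
With that fixed, Keanu's statement is true, so Keanu is a knight.
With that fixed, Sara's statement is true, so Sara is a knight.
With that fixed, Omar's statement is true, so Omar is a knight.
With that fixed, Carlos's statement is true, so Carlos is a knight.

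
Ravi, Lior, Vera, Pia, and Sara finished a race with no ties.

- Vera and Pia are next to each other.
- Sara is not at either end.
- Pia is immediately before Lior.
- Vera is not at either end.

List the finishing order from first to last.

From clues 1–2: Sara is in {2,3,4}.
From clues 1–3: Ravi is in {1,5}.
From clues 1–4: Ravi → place 1, Sara → place 2, Vera → place 3, Pia → place 4, Lior → place 5.

Ravi, Sara, Vera, Pia, Lior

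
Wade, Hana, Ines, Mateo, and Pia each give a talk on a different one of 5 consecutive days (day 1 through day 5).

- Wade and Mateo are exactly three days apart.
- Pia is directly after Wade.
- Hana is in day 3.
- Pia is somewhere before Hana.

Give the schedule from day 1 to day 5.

From clue 1: Wade is in {1,2,4,5}.
From clues 1–2: Wade is in {1,2,4}.
From clues 1–3: Hana → day 3.
From clues 1–4: Wade → day 1, Pia → day 2, Mateo → day 4, Ines → day 5.

Wade, Pia, Hana, Mateo, Ines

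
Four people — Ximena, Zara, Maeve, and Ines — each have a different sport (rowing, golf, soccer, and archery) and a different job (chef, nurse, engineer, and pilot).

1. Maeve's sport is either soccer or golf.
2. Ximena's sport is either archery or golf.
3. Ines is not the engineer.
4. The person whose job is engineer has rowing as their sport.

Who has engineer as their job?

Zara

With clues 1–3, Ines is impossible for the one with job engineer.
With clues 1–4, Maeve and Ximena are impossible for the one with job engineer.
That leaves Zara.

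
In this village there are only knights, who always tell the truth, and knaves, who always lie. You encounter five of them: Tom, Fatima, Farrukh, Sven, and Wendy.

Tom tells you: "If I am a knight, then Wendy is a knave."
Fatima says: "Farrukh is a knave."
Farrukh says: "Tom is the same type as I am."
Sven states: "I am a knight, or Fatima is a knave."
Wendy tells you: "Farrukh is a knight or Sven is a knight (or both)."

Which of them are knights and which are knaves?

Tom: knight, Fatima: knight, Farrukh: knave, Sven: knave, Wendy: knave

Consider Tom. Suppose Tom is a knave.
Then Tom's own statement would have to be false, but it can't be — contradiction.
So Tom is a knight.
Consider Fatima. Suppose Fatima is a knave.
Then no assignment of the remaining roles makes every statement match its speaker's type — contradiction.
So Fatima is a knight.
Consider Farrukh. Suppose Farrukh is a knight.
Then Fatima's statement comes out false, contradicting Fatima being a knight.
So Farrukh is a knave.
Consider Sven. Suppose Sven is a knight.
Then no assignment of the remaining roles makes every statement match its speaker's type — contradiction.
So Sven is a knave.
With that fixed, Wendy's statement is false, so Wendy is a knave.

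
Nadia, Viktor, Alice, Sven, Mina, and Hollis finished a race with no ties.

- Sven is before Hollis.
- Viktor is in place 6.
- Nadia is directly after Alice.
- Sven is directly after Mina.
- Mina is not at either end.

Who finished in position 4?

Sven

With clues 1–2, Viktor is ruled out for place 4.
With clues 1–4, Hollis and Mina are ruled out for place 4.
With clues 1–5, Alice and Nadia are ruled out for place 4.
So place 4 is Sven.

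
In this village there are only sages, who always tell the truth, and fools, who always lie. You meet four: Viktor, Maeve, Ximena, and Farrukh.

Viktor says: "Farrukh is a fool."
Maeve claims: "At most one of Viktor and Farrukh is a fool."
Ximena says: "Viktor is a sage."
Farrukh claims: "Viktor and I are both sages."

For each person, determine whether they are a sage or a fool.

Viktor: sage, Maeve: sage, Ximena: sage, Farrukh: fool

Consider Viktor. Suppose Viktor is a fool.
Then no assignment of the remaining roles makes every statement match its speaker's type — contradiction.
So Viktor is a sage.
With that fixed, Maeve's statement is true, so Maeve is a sage.
With that fixed, Ximena's statement is true, so Ximena is a sage.
Consider Farrukh. Suppose Farrukh is a sage.
Then Viktor's statement comes out false, contradicting Viktor being a sage.
So Farrukh is a fool.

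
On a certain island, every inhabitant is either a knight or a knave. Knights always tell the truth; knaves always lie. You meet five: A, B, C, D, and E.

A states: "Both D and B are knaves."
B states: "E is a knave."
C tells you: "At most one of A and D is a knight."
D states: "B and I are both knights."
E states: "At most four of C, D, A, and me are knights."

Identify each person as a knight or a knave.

A: knight, B: knave, C: knight, D: knave, E: knight

Regardless of anyone's role, E's statement is true, so E is a knight.
With that fixed, B's statement is false, so B is a knave.
With that fixed, D's statement is false, so D is a knave.
With that fixed, A's statement is true, so A is a knight.
With that fixed, C's statement is true, so C is a knight.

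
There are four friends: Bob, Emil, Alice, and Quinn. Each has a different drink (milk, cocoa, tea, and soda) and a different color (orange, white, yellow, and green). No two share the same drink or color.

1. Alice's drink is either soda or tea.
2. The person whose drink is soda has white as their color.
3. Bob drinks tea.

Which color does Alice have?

With clues 1–3, green, orange, and yellow are impossible for Alice's color.
That leaves white.

white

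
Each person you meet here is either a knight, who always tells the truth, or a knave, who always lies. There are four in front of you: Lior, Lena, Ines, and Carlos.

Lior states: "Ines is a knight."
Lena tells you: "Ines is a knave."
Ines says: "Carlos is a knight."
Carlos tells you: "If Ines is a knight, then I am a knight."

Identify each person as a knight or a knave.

Lior: knight, Lena: knave, Ines: knight, Carlos: knight

Consider Lior. Suppose Lior is a knave.
Then no assignment of the remaining roles makes every statement match its speaker's type — contradiction.
So Lior is a knight.
Consider Lena. Suppose Lena is a knight.
Then no assignment of the remaining roles makes every statement match its speaker's type — contradiction.
So Lena is a knave.
Consider Ines. Suppose Ines is a knave.
Then Lior's statement comes out false, contradicting Lior being a knight.
So Ines is a knight.
Consider Carlos. Suppose Carlos is a knave.
Then Ines's statement comes out false, contradicting Ines being a knight.
So Carlos is a knight.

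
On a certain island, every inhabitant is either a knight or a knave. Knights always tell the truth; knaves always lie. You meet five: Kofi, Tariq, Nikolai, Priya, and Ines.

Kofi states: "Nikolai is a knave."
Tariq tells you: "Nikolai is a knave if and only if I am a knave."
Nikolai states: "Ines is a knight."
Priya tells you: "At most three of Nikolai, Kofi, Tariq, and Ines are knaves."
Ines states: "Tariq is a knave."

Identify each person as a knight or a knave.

Consider Kofi. Suppose Kofi is a knight.
Then no assignment of the remaining roles makes every statement match its speaker's type — contradiction.
So Kofi is a knave.
Consider Tariq. Suppose Tariq is a knight.
Then no assignment of the remaining roles makes every statement match its speaker's type — contradiction.
So Tariq is a knave.
With that fixed, Ines's statement is true, so Ines is a knight.
With that fixed, Nikolai's statement is true, so Nikolai is a knight.
With that fixed, Priya's statement is true, so Priya is a knight.

Kofi: knave, Tariq: knave, Nikolai: knight, Priya: knight, Ines: knight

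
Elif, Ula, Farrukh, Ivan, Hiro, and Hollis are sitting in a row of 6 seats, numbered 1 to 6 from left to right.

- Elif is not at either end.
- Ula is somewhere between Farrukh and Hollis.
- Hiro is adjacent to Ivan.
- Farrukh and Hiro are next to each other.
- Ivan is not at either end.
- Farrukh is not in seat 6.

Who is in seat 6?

With clue 1, Elif is ruled out for seat 6.
With clues 1–2, Ula is ruled out for seat 6.
With clues 1–4, Hiro is ruled out for seat 6.
With clues 1–5, Ivan is ruled out for seat 6.
With clues 1–6, Farrukh is ruled out for seat 6.
So seat 6 is Hollis.

Hollis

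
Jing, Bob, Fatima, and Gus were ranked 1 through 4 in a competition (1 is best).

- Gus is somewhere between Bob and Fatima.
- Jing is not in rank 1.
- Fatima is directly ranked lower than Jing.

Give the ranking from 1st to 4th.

Bob, Gus, Jing, Fatima

From clue 1: Gus is in {2,3}.
From clues 1–3: Bob → rank 1, Gus → rank 2, Jing → rank 3, Fatima → rank 4.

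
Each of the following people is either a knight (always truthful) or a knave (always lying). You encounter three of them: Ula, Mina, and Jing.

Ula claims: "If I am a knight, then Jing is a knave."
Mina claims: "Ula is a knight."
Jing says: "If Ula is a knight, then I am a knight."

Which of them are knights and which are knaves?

Ula: knight, Mina: knight, Jing: knave

Consider Ula. Suppose Ula is a knave.
Then Ula's own statement would have to be false, but it can't be — contradiction.
So Ula is a knight.
With that fixed, Mina's statement is true, so Mina is a knight.
Consider Jing. Suppose Jing is a knight.
Then Ula's statement comes out false, contradicting Ula being a knight.
So Jing is a knave.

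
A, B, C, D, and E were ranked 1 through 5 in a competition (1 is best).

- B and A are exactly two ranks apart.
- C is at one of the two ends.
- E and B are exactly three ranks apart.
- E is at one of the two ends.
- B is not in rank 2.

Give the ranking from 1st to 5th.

E, A, D, B, C

From clues 1–2: C is in {1,5}.
From clues 1–4: D → rank 3.
From clues 1–5: E → rank 1, A → rank 2, B → rank 4, C → rank 5.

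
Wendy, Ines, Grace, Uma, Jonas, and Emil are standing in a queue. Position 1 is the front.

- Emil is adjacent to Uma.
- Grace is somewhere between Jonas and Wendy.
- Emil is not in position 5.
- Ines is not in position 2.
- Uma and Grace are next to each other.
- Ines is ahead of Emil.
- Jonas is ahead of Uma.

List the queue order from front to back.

Ines, Jonas, Emil, Uma, Grace, Wendy

From clues 1–2: Grace is in {2,3,4,5}.
From clues 1–5: Uma is in {3,4}.
From clues 1–6: Ines → position 1, Emil → position 3, Uma → position 4, Grace → position 5.
From clues 1–7: Jonas → position 2, Wendy → position 6.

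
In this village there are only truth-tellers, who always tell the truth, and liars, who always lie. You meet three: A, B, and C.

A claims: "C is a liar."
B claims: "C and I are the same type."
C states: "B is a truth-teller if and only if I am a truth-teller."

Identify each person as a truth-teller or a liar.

A: liar, B: truth-teller, C: truth-teller

Consider A. Suppose A is a truth-teller.
Then no assignment of the remaining roles makes every statement match its speaker's type — contradiction.
So A is a liar.
Consider B. Suppose B is a liar.
Then whichever role C has, C's statement has the wrong truth value — contradiction.
So B is a truth-teller.
Consider C. Suppose C is a liar.
Then A's statement comes out true, contradicting A being a liar.
So C is a truth-teller.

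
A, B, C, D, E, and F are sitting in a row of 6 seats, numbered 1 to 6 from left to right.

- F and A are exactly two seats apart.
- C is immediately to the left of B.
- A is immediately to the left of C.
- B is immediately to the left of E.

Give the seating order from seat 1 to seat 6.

From clues 1–2: B is in {2,3,5,6}.
From clues 1–3: A is in {3,4}.
From clues 1–4: F → seat 1, D → seat 2, A → seat 3, C → seat 4, B → seat 5, E → seat 6.

F, D, A, C, B, E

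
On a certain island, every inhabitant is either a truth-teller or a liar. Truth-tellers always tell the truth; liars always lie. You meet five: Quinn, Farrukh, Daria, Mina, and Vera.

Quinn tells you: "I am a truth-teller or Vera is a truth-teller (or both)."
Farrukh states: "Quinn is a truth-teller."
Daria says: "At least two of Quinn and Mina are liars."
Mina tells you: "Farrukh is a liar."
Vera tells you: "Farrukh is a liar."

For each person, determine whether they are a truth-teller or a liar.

Consider Quinn. Suppose Quinn is a liar.
Then no assignment of the remaining roles makes every statement match its speaker's type — contradiction.
So Quinn is a truth-teller.
With that fixed, Farrukh's statement is true, so Farrukh is a truth-teller.
With that fixed, Daria's statement is false, so Daria is a liar.
With that fixed, Mina's statement is false, so Mina is a liar.
With that fixed, Vera's statement is false, so Vera is a liar.

Quinn: truth-teller, Farrukh: truth-teller, Daria: liar, Mina: liar, Vera: liar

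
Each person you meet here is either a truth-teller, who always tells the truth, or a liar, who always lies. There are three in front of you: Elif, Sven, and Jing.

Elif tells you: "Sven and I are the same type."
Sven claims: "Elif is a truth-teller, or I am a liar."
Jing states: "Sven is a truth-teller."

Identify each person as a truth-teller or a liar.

Elif: truth-teller, Sven: truth-teller, Jing: truth-teller

Consider Elif. Suppose Elif is a liar.
Then whichever role Sven has, Sven's statement has the wrong truth value — contradiction.
So Elif is a truth-teller.
With that fixed, Sven's statement is true, so Sven is a truth-teller.
With that fixed, Jing's statement is true, so Jing is a truth-teller.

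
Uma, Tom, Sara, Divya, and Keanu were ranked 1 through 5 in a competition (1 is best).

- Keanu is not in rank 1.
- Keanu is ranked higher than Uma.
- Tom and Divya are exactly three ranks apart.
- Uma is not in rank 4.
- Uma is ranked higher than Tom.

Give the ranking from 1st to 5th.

Divya, Keanu, Uma, Tom, Sara

From clue 1: Keanu is in {2,3,4,5}.
From clues 1–2: Uma is in {3,4,5}.
From clues 1–3: Keanu is in {2,3}.
From clues 1–4: Uma is in {3,5}.
From clues 1–5: Divya → rank 1, Keanu → rank 2, Uma → rank 3, Tom → rank 4, Sara → rank 5.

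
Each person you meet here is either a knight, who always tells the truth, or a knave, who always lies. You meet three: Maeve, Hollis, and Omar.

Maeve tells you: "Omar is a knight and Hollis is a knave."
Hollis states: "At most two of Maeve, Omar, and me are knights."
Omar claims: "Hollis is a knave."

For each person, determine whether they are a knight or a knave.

Consider Maeve. Suppose Maeve is a knight.
Then no assignment of the remaining roles makes every statement match its speaker's type — contradiction.
So Maeve is a knave.
With that fixed, Hollis's statement is true, so Hollis is a knight.
With that fixed, Omar's statement is false, so Omar is a knave.

Maeve: knave, Hollis: knight, Omar: knave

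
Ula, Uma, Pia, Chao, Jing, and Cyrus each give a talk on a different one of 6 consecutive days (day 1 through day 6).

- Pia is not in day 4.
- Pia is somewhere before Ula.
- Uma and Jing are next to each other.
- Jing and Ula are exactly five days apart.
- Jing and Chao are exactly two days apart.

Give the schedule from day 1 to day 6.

From clue 1: Pia is in {1,2,3,5,6}.
From clues 1–2: Pia is in {1,2,3,5}.
From clues 1–4: Jing → day 1, Uma → day 2, Ula → day 6.
From clues 1–5: Chao → day 3, Cyrus → day 4, Pia → day 5.

Jing, Uma, Chao, Cyrus, Pia, Ula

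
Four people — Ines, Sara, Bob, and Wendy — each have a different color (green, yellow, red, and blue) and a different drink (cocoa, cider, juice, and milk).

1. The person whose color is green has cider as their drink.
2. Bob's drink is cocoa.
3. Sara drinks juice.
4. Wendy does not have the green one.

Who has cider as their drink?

Ines

With clues 1–2, Bob is impossible for the one with drink cider.
With clues 1–3, Sara is impossible for the one with drink cider.
With clues 1–4, Wendy is impossible for the one with drink cider.
That leaves Ines.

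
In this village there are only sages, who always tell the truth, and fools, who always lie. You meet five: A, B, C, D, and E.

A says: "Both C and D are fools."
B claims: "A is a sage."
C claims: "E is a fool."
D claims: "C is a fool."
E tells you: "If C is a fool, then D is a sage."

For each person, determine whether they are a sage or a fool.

Consider A. Suppose A is a sage.
Then no assignment of the remaining roles makes every statement match its speaker's type — contradiction.
So A is a fool.
With that fixed, B's statement is false, so B is a fool.
Consider C. Suppose C is a sage.
Then no assignment of the remaining roles makes every statement match its speaker's type — contradiction.
So C is a fool.
With that fixed, D's statement is true, so D is a sage.
With that fixed, E's statement is true, so E is a sage.

A: fool, B: fool, C: fool, D: sage, E: sage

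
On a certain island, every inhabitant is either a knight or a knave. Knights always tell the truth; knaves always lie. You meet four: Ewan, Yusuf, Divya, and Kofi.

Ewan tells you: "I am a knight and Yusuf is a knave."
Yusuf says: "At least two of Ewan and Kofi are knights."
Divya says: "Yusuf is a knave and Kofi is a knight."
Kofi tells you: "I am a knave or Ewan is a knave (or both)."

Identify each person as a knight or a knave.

Consider Ewan. Suppose Ewan is a knight.
Then whichever role Kofi has, Kofi's statement has the wrong truth value — contradiction.
So Ewan is a knave.
With that fixed, Yusuf's statement is false, so Yusuf is a knave.
With that fixed, Kofi's statement is true, so Kofi is a knight.
With that fixed, Divya's statement is true, so Divya is a knight.

Ewan: knave, Yusuf: knave, Divya: knight, Kofi: knight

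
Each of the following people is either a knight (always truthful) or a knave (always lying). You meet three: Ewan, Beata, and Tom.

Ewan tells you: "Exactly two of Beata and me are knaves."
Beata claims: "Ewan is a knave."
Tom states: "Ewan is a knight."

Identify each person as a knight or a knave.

Consider Ewan. Suppose Ewan is a knight.
Then Ewan's own statement would have to be true, but it can't be — contradiction.
So Ewan is a knave.
With that fixed, Beata's statement is true, so Beata is a knight.
With that fixed, Tom's statement is false, so Tom is a knave.

Ewan: knave, Beata: knight, Tom: knave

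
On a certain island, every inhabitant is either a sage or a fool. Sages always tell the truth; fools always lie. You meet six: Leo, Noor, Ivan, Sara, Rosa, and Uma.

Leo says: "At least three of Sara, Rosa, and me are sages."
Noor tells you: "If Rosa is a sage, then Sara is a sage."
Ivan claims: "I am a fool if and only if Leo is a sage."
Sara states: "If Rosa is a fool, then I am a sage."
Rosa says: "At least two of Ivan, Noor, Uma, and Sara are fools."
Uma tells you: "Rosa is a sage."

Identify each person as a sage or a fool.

Leo: fool, Noor: sage, Ivan: sage, Sara: sage, Rosa: fool, Uma: fool

Consider Leo. Suppose Leo is a sage.
Then whichever role Ivan has, Ivan's statement has the wrong truth value — contradiction.
So Leo is a fool.
Consider Noor. Suppose Noor is a fool.
Then no assignment of the remaining roles makes every statement match its speaker's type — contradiction.
So Noor is a sage.
Consider Ivan. Suppose Ivan is a fool.
Then no assignment of the remaining roles makes every statement match its speaker's type — contradiction.
So Ivan is a sage.
Consider Sara. Suppose Sara is a fool.
Then no assignment of the remaining roles makes every statement match its speaker's type — contradiction.
So Sara is a sage.
With that fixed, Rosa's statement is false, so Rosa is a fool.
With that fixed, Uma's statement is false, so Uma is a fool.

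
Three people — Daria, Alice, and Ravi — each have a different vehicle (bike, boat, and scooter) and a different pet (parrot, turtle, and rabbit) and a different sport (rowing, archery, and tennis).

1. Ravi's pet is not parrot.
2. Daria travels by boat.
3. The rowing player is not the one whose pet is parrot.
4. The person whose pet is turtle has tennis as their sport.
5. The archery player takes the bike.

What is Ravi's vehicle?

With clues 1–2, boat is impossible for Ravi's vehicle.
With clues 1–5, bike is impossible for Ravi's vehicle.
That leaves scooter.

scooter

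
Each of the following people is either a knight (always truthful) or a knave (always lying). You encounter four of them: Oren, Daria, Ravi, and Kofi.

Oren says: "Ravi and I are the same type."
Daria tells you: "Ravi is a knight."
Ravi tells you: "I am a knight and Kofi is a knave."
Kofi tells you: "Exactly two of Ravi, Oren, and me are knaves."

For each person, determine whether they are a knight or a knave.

Oren: knight, Daria: knight, Ravi: knight, Kofi: knave

Consider Oren. Suppose Oren is a knave.
Then no assignment of the remaining roles makes every statement match its speaker's type — contradiction.
So Oren is a knight.
Consider Daria. Suppose Daria is a knave.
Then no assignment of the remaining roles makes every statement match its speaker's type — contradiction.
So Daria is a knight.
Consider Ravi. Suppose Ravi is a knave.
Then Oren's statement comes out false, contradicting Oren being a knight.
So Ravi is a knight.
With that fixed, Kofi's statement is false, so Kofi is a knave.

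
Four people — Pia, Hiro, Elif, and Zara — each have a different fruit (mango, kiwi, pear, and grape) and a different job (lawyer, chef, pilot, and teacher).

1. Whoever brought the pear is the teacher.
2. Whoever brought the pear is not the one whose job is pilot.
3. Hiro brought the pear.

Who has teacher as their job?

With clues 1–3, Elif, Pia, and Zara are impossible for the one with job teacher.
That leaves Hiro.

Hiro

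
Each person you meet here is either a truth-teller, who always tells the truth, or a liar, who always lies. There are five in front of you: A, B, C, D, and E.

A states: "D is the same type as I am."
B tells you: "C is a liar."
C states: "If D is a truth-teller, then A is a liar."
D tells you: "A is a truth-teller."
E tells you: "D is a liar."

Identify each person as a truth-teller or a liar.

Consider A. Suppose A is a liar.
Then no assignment of the remaining roles makes every statement match its speaker's type — contradiction.
So A is a truth-teller.
With that fixed, D's statement is true, so D is a truth-teller.
With that fixed, E's statement is false, so E is a liar.
With that fixed, C's statement is false, so C is a liar.
With that fixed, B's statement is true, so B is a truth-teller.

A: truth-teller, B: truth-teller, C: liar, D: truth-teller, E: liar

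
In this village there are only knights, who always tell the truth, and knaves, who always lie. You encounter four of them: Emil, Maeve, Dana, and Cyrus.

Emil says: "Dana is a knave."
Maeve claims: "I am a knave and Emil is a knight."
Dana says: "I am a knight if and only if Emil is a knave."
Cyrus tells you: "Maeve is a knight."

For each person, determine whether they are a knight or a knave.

Consider Emil. Suppose Emil is a knight.
Then whichever role Maeve has, Maeve's statement has the wrong truth value — contradiction.
So Emil is a knave.
With that fixed, Maeve's statement is false, so Maeve is a knave.
With that fixed, Cyrus's statement is false, so Cyrus is a knave.
Consider Dana. Suppose Dana is a knave.
Then Emil's statement comes out true, contradicting Emil being a knave.
So Dana is a knight.

Emil: knave, Maeve: knave, Dana: knight, Cyrus: knave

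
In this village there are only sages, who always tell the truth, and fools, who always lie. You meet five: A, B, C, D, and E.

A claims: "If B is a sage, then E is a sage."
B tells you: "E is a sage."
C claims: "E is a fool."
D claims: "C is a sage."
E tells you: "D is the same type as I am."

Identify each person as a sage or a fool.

A: sage, B: fool, C: sage, D: sage, E: fool

Consider A. Suppose A is a fool.
Then no assignment of the remaining roles makes every statement match its speaker's type — contradiction.
So A is a sage.
Consider B. Suppose B is a sage.
Then no assignment of the remaining roles makes every statement match its speaker's type — contradiction.
So B is a fool.
Consider C. Suppose C is a fool.
Then no assignment of the remaining roles makes every statement match its speaker's type — contradiction.
So C is a sage.
With that fixed, D's statement is true, so D is a sage.
Consider E. Suppose E is a sage.
Then B's statement comes out true, contradicting B being a fool.
So E is a fool.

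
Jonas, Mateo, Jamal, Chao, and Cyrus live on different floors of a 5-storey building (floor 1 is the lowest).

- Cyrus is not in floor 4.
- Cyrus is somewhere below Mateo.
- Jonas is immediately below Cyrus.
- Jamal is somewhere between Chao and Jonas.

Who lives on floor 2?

Cyrus

With clues 1–3, Chao, Jamal, and Mateo are ruled out for floor 2.
With clues 1–4, Jonas is ruled out for floor 2.
So floor 2 is Cyrus.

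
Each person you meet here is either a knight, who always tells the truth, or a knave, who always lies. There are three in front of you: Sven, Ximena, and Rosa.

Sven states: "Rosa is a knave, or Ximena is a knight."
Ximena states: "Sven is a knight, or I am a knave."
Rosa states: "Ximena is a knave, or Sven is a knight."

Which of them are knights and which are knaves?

Consider Sven. Suppose Sven is a knave.
Then whichever role Ximena has, Ximena's statement has the wrong truth value — contradiction.
So Sven is a knight.
With that fixed, Ximena's statement is true, so Ximena is a knight.
With that fixed, Rosa's statement is true, so Rosa is a knight.

Sven: knight, Ximena: knight, Rosa: knight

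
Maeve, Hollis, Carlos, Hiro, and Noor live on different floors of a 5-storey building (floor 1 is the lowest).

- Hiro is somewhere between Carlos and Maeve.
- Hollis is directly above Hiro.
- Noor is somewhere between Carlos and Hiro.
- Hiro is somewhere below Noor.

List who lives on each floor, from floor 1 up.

Maeve, Hiro, Hollis, Noor, Carlos

From clue 1: Hiro is in {2,3,4}.
From clues 1–2: Hollis is in {3,4}.
From clues 1–3: Maeve is in {1,5}.
From clues 1–4: Maeve → floor 1, Hiro → floor 2, Hollis → floor 3, Noor → floor 4, Carlos → floor 5.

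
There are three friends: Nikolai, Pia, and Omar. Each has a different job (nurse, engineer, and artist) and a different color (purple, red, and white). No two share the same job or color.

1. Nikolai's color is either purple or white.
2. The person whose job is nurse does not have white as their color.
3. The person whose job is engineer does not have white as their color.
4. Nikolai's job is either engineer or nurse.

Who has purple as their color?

With clues 1–4, Omar and Pia are impossible for the one with color purple.
That leaves Nikolai.

Nikolai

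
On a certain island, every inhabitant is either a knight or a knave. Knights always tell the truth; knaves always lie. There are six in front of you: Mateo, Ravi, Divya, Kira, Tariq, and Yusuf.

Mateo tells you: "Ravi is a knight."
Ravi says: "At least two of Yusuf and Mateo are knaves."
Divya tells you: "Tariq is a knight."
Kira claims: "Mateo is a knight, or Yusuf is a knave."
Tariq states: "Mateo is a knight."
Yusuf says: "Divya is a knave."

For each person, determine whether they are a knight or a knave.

Mateo: knave, Ravi: knave, Divya: knave, Kira: knave, Tariq: knave, Yusuf: knight

Consider Mateo. Suppose Mateo is a knight.
Then no assignment of the remaining roles makes every statement match its speaker's type — contradiction.
So Mateo is a knave.
With that fixed, Tariq's statement is false, so Tariq is a knave.
With that fixed, Divya's statement is false, so Divya is a knave.
With that fixed, Yusuf's statement is true, so Yusuf is a knight.
With that fixed, Ravi's statement is false, so Ravi is a knave.
With that fixed, Kira's statement is false, so Kira is a knave.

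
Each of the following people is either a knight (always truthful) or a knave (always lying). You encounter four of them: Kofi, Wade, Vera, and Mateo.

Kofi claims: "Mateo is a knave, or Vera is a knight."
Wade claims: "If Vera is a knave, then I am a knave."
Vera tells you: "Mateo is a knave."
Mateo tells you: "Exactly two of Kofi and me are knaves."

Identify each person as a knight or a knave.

Kofi: knight, Wade: knight, Vera: knight, Mateo: knave

Consider Kofi. Suppose Kofi is a knave.
Then whichever role Mateo has, Mateo's statement has the wrong truth value — contradiction.
So Kofi is a knight.
With that fixed, Mateo's statement is false, so Mateo is a knave.
With that fixed, Vera's statement is true, so Vera is a knight.
With that fixed, Wade's statement is true, so Wade is a knight.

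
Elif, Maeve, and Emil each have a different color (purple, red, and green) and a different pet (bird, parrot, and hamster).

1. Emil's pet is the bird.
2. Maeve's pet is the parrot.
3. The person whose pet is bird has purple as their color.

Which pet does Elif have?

Clue 1 rules out bird for Elif's pet.
With clues 1–2, parrot is impossible for Elif's pet.
That leaves hamster.

hamster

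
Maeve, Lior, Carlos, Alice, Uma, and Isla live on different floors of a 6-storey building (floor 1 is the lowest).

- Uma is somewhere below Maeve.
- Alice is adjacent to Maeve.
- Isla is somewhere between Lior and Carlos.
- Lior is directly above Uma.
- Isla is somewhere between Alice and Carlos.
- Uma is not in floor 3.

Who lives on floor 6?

Carlos

With clue 1, Uma is ruled out for floor 6.
With clues 1–3, Isla is ruled out for floor 6.
With clues 1–4, Lior is ruled out for floor 6.
With clues 1–6, Alice and Maeve are ruled out for floor 6.
So floor 6 is Carlos.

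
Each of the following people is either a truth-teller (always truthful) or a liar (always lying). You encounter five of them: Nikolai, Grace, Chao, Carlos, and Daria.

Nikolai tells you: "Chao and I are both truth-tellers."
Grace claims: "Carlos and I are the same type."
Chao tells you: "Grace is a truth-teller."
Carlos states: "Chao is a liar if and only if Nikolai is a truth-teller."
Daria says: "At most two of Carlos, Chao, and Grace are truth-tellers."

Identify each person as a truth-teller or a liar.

Nikolai: liar, Grace: truth-teller, Chao: truth-teller, Carlos: truth-teller, Daria: liar

Consider Nikolai. Suppose Nikolai is a truth-teller.
Then no assignment of the remaining roles makes every statement match its speaker's type — contradiction.
So Nikolai is a liar.
Consider Grace. Suppose Grace is a liar.
Then no assignment of the remaining roles makes every statement match its speaker's type — contradiction.
So Grace is a truth-teller.
With that fixed, Chao's statement is true, so Chao is a truth-teller.
With that fixed, Carlos's statement is true, so Carlos is a truth-teller.
With that fixed, Daria's statement is false, so Daria is a liar.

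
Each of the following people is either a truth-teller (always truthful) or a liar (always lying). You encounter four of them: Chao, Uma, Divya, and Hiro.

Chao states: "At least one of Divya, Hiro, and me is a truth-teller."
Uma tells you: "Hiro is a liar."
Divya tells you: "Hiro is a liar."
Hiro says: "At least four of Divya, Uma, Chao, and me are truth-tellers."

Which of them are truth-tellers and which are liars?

Consider Chao. Suppose Chao is a liar.
Then no assignment of the remaining roles makes every statement match its speaker's type — contradiction.
So Chao is a truth-teller.
Consider Uma. Suppose Uma is a liar.
Then no assignment of the remaining roles makes every statement match its speaker's type — contradiction.
So Uma is a truth-teller.
Consider Divya. Suppose Divya is a liar.
Then no assignment of the remaining roles makes every statement match its speaker's type — contradiction.
So Divya is a truth-teller.
Consider Hiro. Suppose Hiro is a truth-teller.
Then Uma's statement comes out false, contradicting Uma being a truth-teller.
So Hiro is a liar.

Chao: truth-teller, Uma: truth-teller, Divya: truth-teller, Hiro: liar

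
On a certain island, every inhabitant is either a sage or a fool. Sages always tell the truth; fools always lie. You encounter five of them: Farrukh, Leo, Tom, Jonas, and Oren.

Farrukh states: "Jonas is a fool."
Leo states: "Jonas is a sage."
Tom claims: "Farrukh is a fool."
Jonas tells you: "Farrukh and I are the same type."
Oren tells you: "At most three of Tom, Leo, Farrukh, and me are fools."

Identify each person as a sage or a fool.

Consider Farrukh. Suppose Farrukh is a fool.
Then whichever role Jonas has, Jonas's statement has the wrong truth value — contradiction.
So Farrukh is a sage.
With that fixed, Tom's statement is false, so Tom is a fool.
With that fixed, Oren's statement is true, so Oren is a sage.
Consider Leo. Suppose Leo is a sage.
Then no assignment of the remaining roles makes every statement match its speaker's type — contradiction.
So Leo is a fool.
Consider Jonas. Suppose Jonas is a sage.
Then Farrukh's statement comes out false, contradicting Farrukh being a sage.
So Jonas is a fool.

Farrukh: sage, Leo: fool, Tom: fool, Jonas: fool, Oren: sage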